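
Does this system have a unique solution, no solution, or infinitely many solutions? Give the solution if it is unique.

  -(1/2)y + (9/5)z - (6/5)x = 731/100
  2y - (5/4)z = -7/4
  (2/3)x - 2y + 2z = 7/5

x = -3, y = 1/2, z = 11/5

Row-reduce the augmented matrix:
R1 ← R1 / (-6/5).
R3 ← R3 − 2/3·R1.
R2 ← R2 / (2).
R1 ← R1 − 5/12·R2.
R3 ← R3 + 41/18·R2.
R3 ← R3 / (227/144).
R1 ← R1 + 119/96·R3.
R2 ← R2 + 5/8·R3.
Reading off the reduced rows gives x = -3, y = 1/2, z = 11/5.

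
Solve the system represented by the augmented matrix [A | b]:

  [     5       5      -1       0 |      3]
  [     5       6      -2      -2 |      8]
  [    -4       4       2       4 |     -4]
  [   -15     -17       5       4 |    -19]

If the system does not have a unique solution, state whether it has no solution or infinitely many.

Row-reduce:
R1 ← R1 / (5).
R2 ← R2 − 5·R1.
R3 ← R3 + 4·R1.
R4 ← R4 + 15·R1.
R1 ← R1 − 1·R2.
R3 ← R3 − 8·R2.
R4 ← R4 + 2·R2.
R3 ← R3 / (46/5).
R1 ← R1 − 4/5·R3.
R2 ← R2 + 1·R3.
Rank is 3 with 4 unknowns, leaving x_4 free.

infinitely many solutions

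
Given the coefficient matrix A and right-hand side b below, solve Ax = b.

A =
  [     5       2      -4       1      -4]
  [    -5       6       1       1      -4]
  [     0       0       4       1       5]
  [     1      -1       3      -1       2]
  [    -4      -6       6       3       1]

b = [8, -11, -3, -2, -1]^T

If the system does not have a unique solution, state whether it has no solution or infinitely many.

x_1 = 1, x_2 = -1, x_3 = -1, x_4 = 1, x_5 = 0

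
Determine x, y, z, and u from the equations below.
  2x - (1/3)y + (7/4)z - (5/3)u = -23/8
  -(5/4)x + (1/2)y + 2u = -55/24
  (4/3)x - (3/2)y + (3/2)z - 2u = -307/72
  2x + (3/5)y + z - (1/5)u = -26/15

x = -2/3, y = 11/4, z = -5/2, u = -9/4

Row-reduce the augmented matrix:
R1 ← R1 / (2).
R2 ← R2 + 5/4·R1.
R3 ← R3 − 4/3·R1.
R4 ← R4 − 2·R1.
R2 ← R2 / (7/24).
R1 ← R1 + 1/6·R2.
R3 ← R3 + 23/18·R2.
R4 ← R4 − 14/15·R2.
R3 ← R3 / (41/8).
R1 ← R1 − 3/2·R3.
R2 ← R2 − 15/4·R3.
R4 ← R4 + 17/4·R3.
R4 ← R4 / (4927/4305).
R1 ← R1 + 360/287·R4.
R2 ← R2 − 248/287·R4.
R3 ← R3 − 556/861·R4.
Reading off the reduced rows gives x = -2/3, y = 11/4, z = -5/2, u = -9/4.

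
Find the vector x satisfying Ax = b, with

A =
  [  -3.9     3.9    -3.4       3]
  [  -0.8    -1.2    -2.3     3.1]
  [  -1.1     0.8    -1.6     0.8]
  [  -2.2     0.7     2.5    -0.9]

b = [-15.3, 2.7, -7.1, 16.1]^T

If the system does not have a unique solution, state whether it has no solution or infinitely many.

x_1 = -3, x_2 = -4, x_3 = 6, x_4 = 3

Row-reduce the augmented matrix:
R1 ← R1 / (-39/10).
R2 ← R2 + 4/5·R1.
R3 ← R3 + 11/10·R1.
R4 ← R4 + 11/5·R1.
R2 ← R2 / (-2).
R1 ← R1 + 1·R2.
R3 ← R3 + 3/10·R2.
R4 ← R4 + 3/2·R2.
R3 ← R3 / (-125/312).
R1 ← R1 − 87/52·R3.
R2 ← R2 − 125/156·R3.
R4 ← R4 − 8767/1560·R3.
R4 ← R4 / (-161422/15625).
R1 ← R1 + 11752/3125·R4.
R2 ← R2 + 52/25·R4.
R3 ← R3 − 3267/3125·R4.
Reading off the reduced rows gives x_1 = -3, x_2 = -4, x_3 = 6, x_4 = 3.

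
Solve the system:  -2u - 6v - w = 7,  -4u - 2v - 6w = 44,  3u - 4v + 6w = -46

Row-reduce the augmented matrix:
R1 ← R1 / (-2).
R2 ← R2 + 4·R1.
R3 ← R3 − 3·R1.
R2 ← R2 / (10).
R1 ← R1 − 3·R2.
R3 ← R3 + 13·R2.
R3 ← R3 / (-7/10).
R1 ← R1 − 17/10·R3.
R2 ← R2 + 2/5·R3.
Reading off the reduced rows gives u = -4, v = 1, w = -5.

u = -4, v = 1, w = -5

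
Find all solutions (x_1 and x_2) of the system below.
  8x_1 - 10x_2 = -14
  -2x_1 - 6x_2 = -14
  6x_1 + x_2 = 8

no solution

Row-reduce:
R1 ← R1 / (8).
R2 ← R2 + 2·R1.
R3 ← R3 − 6·R1.
R2 ← R2 / (-17/2).
R1 ← R1 + 5/4·R2.
R3 ← R3 − 17/2·R2.
Row 3 reduces to 0 = 1, a contradiction. The system is inconsistent.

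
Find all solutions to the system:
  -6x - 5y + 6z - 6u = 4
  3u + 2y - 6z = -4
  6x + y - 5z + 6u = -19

Row-reduce:
R1 ← R1 / (-6).
R3 ← R3 − 6·R1.
R2 ← R2 / (2).
R1 ← R1 − 5/6·R2.
R3 ← R3 + 4·R2.
R3 ← R3 / (-11).
R1 ← R1 − 3/2·R3.
R2 ← R2 + 3·R3.
Rank is 3 with 4 unknowns, leaving u free.

infinitely many solutions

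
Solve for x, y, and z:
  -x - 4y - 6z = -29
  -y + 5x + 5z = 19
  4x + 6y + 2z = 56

Row-reduce the augmented matrix:
R1 ← R1 / (-1).
R2 ← R2 − 5·R1.
R3 ← R3 − 4·R1.
R2 ← R2 / (-21).
R1 ← R1 − 4·R2.
R3 ← R3 + 10·R2.
R3 ← R3 / (-212/21).
R1 ← R1 − 26/21·R3.
R2 ← R2 − 25/21·R3.
Reading off the reduced rows gives x = 5, y = 6, z = 0.

x = 5, y = 6, z = 0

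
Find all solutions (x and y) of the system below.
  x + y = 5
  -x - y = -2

no solution

Row-reduce:
R2 ← R2 + 1·R1.
Row 2 reduces to 0 = 3, a contradiction. The system is inconsistent.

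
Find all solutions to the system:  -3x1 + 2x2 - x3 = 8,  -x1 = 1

Row-reduce:
R1 ← R1 / (-3).
R2 ← R2 + 1·R1.
R2 ← R2 / (-2/3).
R1 ← R1 + 2/3·R2.
Rank is 2 with 3 unknowns, leaving x3 free.

infinitely many solutions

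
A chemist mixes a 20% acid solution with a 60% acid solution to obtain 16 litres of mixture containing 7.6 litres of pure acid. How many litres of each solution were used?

Let a = litres of solution A, b = litres of solution B.
  a + b = 16
  (1/5)a + (3/5)b = 38/5
From equation 1: a = 16 − b.
Substitute into equation 2 and solve: b = 11.
Then a = 5.

litres of solution A: 5, litres of solution B: 11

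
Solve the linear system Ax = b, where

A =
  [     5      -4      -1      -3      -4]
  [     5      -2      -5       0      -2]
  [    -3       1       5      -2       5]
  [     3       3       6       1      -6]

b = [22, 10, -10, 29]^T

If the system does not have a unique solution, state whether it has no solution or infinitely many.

Row-reduce:
R1 ← R1 / (5).
R2 ← R2 − 5·R1.
R3 ← R3 + 3·R1.
R4 ← R4 − 3·R1.
R2 ← R2 / (2).
R1 ← R1 + 4/5·R2.
R3 ← R3 + 7/5·R2.
R4 ← R4 − 27/5·R2.
R3 ← R3 / (8/5).
R1 ← R1 + 9/5·R3.
R2 ← R2 + 2·R3.
R4 ← R4 − 87/5·R3.
R4 ← R4 / (211/16).
R1 ← R1 + 21/16·R4.
R2 ← R2 + 5/8·R4.
R3 ← R3 + 17/16·R4.
Rank is 4 with 5 unknowns, leaving x_5 free.

infinitely many solutions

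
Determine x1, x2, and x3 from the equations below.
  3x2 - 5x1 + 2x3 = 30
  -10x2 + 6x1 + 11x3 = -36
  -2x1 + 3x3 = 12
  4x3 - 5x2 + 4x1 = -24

Row-reduce the augmented matrix:
R1 ← R1 / (-5).
R2 ← R2 − 6·R1.
R3 ← R3 + 2·R1.
R4 ← R4 − 4·R1.
R2 ← R2 / (-32/5).
R1 ← R1 + 3/5·R2.
R3 ← R3 + 6/5·R2.
R4 ← R4 + 13/5·R2.
R3 ← R3 / (-5/16).
R1 ← R1 + 53/32·R3.
R2 ← R2 + 67/32·R3.
R4 ← R4 − 5/32·R3.
R4 reduces to 0 = 0, so the extra equation is consistent.
Reading off the reduced rows gives x1 = -6, x2 = 0, x3 = 0.

x1 = -6, x2 = 0, x3 = 0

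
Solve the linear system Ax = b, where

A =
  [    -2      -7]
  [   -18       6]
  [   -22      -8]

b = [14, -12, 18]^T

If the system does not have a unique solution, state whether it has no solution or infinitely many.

no solution

Row-reduce:
R1 ← R1 / (-2).
R2 ← R2 + 18·R1.
R3 ← R3 + 22·R1.
R2 ← R2 / (69).
R1 ← R1 − 7/2·R2.
R3 ← R3 − 69·R2.
Row 3 reduces to 0 = 2, a contradiction. The system is inconsistent.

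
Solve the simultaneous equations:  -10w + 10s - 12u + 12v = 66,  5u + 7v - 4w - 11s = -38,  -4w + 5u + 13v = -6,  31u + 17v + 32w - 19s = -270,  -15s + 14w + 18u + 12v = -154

u = 0, v = -2, w = -5, s = 4

Row-reduce the augmented matrix:
R1 ← R1 / (-12).
R2 ← R2 − 5·R1.
R3 ← R3 − 5·R1.
R4 ← R4 − 31·R1.
R5 ← R5 − 18·R1.
R2 ← R2 / (12).
R1 ← R1 + 1·R2.
R3 ← R3 − 18·R2.
R4 ← R4 − 48·R2.
R5 ← R5 − 30·R2.
R3 ← R3 / (49/12).
R1 ← R1 − 11/72·R3.
R2 ← R2 + 49/72·R3.
R4 ← R4 − 233/6·R3.
R5 ← R5 − 233/12·R3.
R4 ← R4 / (-5044/49).
R1 ← R1 + 571/294·R4.
R2 ← R2 − 11/6·R4.
R3 ← R3 − 173/49·R4.
R5 ← R5 + 2522/49·R4.
R5 reduces to 0 = 0, so the extra equation is consistent.
Reading off the reduced rows gives u = 0, v = -2, w = -5, s = 4.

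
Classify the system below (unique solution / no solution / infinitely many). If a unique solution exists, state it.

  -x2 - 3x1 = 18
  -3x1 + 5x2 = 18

x1 = -6, x2 = 0

From equation 1: x2 = -18 − 3·x1.
Substitute into equation 2 and solve: x1 = -6.
Then x2 = 0.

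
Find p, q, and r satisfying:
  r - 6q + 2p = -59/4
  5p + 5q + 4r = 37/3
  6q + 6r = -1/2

Row-reduce the augmented matrix:
R1 ← R1 / (2).
R2 ← R2 − 5·R1.
R2 ← R2 / (20).
R1 ← R1 + 3·R2.
R3 ← R3 − 6·R2.
R3 ← R3 / (111/20).
R1 ← R1 − 29/40·R3.
R2 ← R2 − 3/40·R3.
Reading off the reduced rows gives p = 2, q = 8/3, r = -11/4.

p = 2, q = 8/3, r = -11/4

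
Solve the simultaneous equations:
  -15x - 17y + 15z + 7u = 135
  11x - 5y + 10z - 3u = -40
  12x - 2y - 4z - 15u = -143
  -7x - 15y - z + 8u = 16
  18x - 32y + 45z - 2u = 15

x = -6, y = 3, z = 5, u = 3

Row-reduce the augmented matrix:
R1 ← R1 / (-15).
R2 ← R2 − 11·R1.
R3 ← R3 − 12·R1.
R4 ← R4 + 7·R1.
R5 ← R5 − 18·R1.
R2 ← R2 / (-262/15).
R1 ← R1 − 17/15·R2.
R3 ← R3 + 78/5·R2.
R4 ← R4 + 106/15·R2.
R5 ← R5 + 262/5·R2.
R3 ← R3 / (-1409/131).
R1 ← R1 − 95/262·R3.
R2 ← R2 + 315/262·R3.
R4 ← R4 + 2161/131·R3.
R4 ← R4 / (29884/1409).
R1 ← R1 + 1999/2818·R4.
R2 ← R2 − 3217/2818·R4.
R3 ← R3 − 1481/1409·R4.
R5 reduces to 0 = 0, so the extra equation is consistent.
Reading off the reduced rows gives x = -6, y = 3, z = 5, u = 3.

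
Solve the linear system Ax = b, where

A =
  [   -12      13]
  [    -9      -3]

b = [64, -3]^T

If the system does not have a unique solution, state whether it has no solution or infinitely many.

Row-reduce the augmented matrix:
R1 ← R1 / (-12).
R2 ← R2 + 9·R1.
R2 ← R2 / (-51/4).
R1 ← R1 + 13/12·R2.
Reading off the reduced rows gives x_1 = -1, x_2 = 4.

x_1 = -1, x_2 = 4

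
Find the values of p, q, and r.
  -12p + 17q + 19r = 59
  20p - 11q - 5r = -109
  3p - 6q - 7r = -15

p = -4, q = 4, r = -3

Row-reduce the augmented matrix:
R1 ← R1 / (-12).
R2 ← R2 − 20·R1.
R3 ← R3 − 3·R1.
R2 ← R2 / (52/3).
R1 ← R1 + 17/12·R2.
R3 ← R3 + 7/4·R2.
R3 ← R3 / (23/52).
R1 ← R1 − 31/52·R3.
R2 ← R2 − 20/13·R3.
Reading off the reduced rows gives p = -4, q = 4, r = -3.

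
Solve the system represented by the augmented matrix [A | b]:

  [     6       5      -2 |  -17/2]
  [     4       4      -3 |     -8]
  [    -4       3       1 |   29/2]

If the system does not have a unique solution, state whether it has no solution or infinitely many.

x_1 = -2, x_2 = 3/2, x_3 = 2

Row-reduce the augmented matrix:
R1 ← R1 / (6).
R2 ← R2 − 4·R1.
R3 ← R3 + 4·R1.
R2 ← R2 / (2/3).
R1 ← R1 − 5/6·R2.
R3 ← R3 − 19/3·R2.
R3 ← R3 / (31/2).
R1 ← R1 − 7/4·R3.
R2 ← R2 + 5/2·R3.
Reading off the reduced rows gives x_1 = -2, x_2 = 3/2, x_3 = 2.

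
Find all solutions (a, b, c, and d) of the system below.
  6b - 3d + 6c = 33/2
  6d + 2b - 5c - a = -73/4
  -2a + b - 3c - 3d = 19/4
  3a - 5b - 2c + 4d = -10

a = 11/4, b = 5/4, c = 0, d = -3

Row-reduce the augmented matrix:
Swap R1 and R2.
R1 ← R1 / (-1).
R3 ← R3 + 2·R1.
R4 ← R4 − 3·R1.
R2 ← R2 / (6).
R1 ← R1 + 2·R2.
R3 ← R3 + 3·R2.
R4 ← R4 − 1·R2.
R3 ← R3 / (10).
R1 ← R1 − 7·R3.
R2 ← R2 − 1·R3.
R4 ← R4 + 18·R3.
R4 ← R4 / (-36/5).
R1 ← R1 − 91/20·R4.
R2 ← R2 − 23/20·R4.
R3 ← R3 + 33/20·R4.
Reading off the reduced rows gives a = 11/4, b = 5/4, c = 0, d = -3.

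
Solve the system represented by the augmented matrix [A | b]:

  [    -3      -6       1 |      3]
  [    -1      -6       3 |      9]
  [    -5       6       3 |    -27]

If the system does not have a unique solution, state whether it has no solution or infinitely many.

x_1 = 3, x_2 = -2, x_3 = 0

Row-reduce the augmented matrix:
R1 ← R1 / (-3).
R2 ← R2 + 1·R1.
R3 ← R3 + 5·R1.
R2 ← R2 / (-4).
R1 ← R1 − 2·R2.
R3 ← R3 − 16·R2.
R3 ← R3 / (12).
R1 ← R1 − 1·R3.
R2 ← R2 + 2/3·R3.
Reading off the reduced rows gives x_1 = 3, x_2 = -2, x_3 = 0.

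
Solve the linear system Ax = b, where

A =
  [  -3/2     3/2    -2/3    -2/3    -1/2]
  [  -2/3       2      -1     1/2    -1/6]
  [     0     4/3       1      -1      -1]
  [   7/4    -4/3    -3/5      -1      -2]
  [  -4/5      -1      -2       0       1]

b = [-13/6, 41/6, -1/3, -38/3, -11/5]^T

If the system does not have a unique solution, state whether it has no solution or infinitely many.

x_1 = 4, x_2 = 5, x_3 = 0, x_4 = 1, x_5 = 6

Row-reduce the augmented matrix:
R1 ← R1 / (-3/2).
R2 ← R2 + 2/3·R1.
R4 ← R4 − 7/4·R1.
R5 ← R5 + 4/5·R1.
R2 ← R2 / (4/3).
R1 ← R1 + 1·R2.
R3 ← R3 − 4/3·R2.
R4 ← R4 − 5/12·R2.
R5 ← R5 + 9/5·R2.
R3 ← R3 / (46/27).
R1 ← R1 + 1/12·R3.
R2 ← R2 + 19/36·R3.
R4 ← R4 + 2501/2160·R3.
R5 ← R5 + 467/180·R3.
R4 ← R4 / (-23901/7360).
R1 ← R1 − 351/368·R4.
R2 ← R2 − 15/368·R4.
R3 ← R3 + 97/92·R4.
R5 ← R5 + 2401/1840·R4.
R5 ← R5 / (127574/119505).
R1 ← R1 + 5188/7967·R5.
R2 ← R2 + 2605/7967·R5.
R3 ← R3 − 10940/23901·R5.
R4 ← R4 − 24421/23901·R5.
Reading off the reduced rows gives x_1 = 4, x_2 = 5, x_3 = 0, x_4 = 1, x_5 = 6.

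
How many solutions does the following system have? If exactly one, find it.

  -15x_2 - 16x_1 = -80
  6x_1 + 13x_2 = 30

Row-reduce the augmented matrix:
R1 ← R1 / (-16).
R2 ← R2 − 6·R1.
R2 ← R2 / (59/8).
R1 ← R1 − 15/16·R2.
Reading off the reduced rows gives x_1 = 5, x_2 = 0.

x_1 = 5, x_2 = 0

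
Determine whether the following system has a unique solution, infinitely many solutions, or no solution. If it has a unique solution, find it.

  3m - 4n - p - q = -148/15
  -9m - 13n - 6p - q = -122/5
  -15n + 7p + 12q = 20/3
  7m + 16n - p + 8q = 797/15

m = 0, n = 9/5, p = -1/3, q = 3

Row-reduce the augmented matrix:
R1 ← R1 / (3).
R2 ← R2 + 9·R1.
R4 ← R4 − 7·R1.
R2 ← R2 / (-25).
R1 ← R1 + 4/3·R2.
R3 ← R3 + 15·R2.
R4 ← R4 − 76/3·R2.
R3 ← R3 / (62/5).
R1 ← R1 − 11/75·R3.
R2 ← R2 − 9/25·R3.
R4 ← R4 + 584/75·R3.
R4 ← R4 / (475/31).
R1 ← R1 + 9/31·R4.
R2 ← R2 + 8/31·R4.
R3 ← R3 − 36/31·R4.
Reading off the reduced rows gives m = 0, n = 9/5, p = -1/3, q = 3.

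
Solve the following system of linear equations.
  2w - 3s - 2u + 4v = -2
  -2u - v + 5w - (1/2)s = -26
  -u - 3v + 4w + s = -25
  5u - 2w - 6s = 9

infinitely many solutions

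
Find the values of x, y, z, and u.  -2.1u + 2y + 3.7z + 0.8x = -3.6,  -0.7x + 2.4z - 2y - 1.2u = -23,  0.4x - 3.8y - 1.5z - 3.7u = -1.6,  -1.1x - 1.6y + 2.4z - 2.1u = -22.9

x = 6, y = 4, z = -5, u = -1

Row-reduce the augmented matrix:
R1 ← R1 / (4/5).
R2 ← R2 + 7/10·R1.
R3 ← R3 − 2/5·R1.
R4 ← R4 + 11/10·R1.
R2 ← R2 / (-1/4).
R1 ← R1 − 5/2·R2.
R3 ← R3 + 24/5·R2.
R4 ← R4 − 23/20·R2.
R3 ← R3 / (-11159/100).
R1 ← R1 − 61·R3.
R2 ← R2 + 451/20·R3.
R4 ← R4 − 1671/50·R3.
R4 ← R4 / (-51051/22318).
R1 ← R1 + 28660/11159·R4.
R2 ← R2 − 10046/11159·R4.
R3 ← R3 + 5567/11159·R4.
Reading off the reduced rows gives x = 6, y = 4, z = -5, u = -1.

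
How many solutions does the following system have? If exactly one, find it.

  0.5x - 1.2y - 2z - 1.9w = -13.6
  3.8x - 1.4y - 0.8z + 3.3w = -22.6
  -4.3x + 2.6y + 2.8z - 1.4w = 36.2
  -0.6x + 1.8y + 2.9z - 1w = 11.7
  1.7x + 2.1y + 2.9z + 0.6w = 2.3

x = -6, y = 4, z = 1, w = 2

Row-reduce the augmented matrix:
R1 ← R1 / (1/2).
R2 ← R2 − 19/5·R1.
R3 ← R3 + 43/10·R1.
R4 ← R4 + 3/5·R1.
R5 ← R5 − 17/10·R1.
R2 ← R2 / (193/25).
R1 ← R1 + 12/5·R2.
R3 ← R3 + 193/25·R2.
R4 ← R4 − 9/25·R2.
R5 ← R5 − 309/50·R2.
Swap R3 and R4.
R3 ← R3 / (-331/1930).
R1 ← R1 − 92/193·R3.
R2 ← R2 − 360/193·R3.
R5 ← R5 + 3527/1930·R3.
Swap R4 and R5.
R4 ← R4 / (242451/6620).
R1 ← R1 + 3211/331·R4.
R2 ← R2 + 28051/662·R4.
R3 ← R3 − 7927/331·R4.
R5 reduces to 0 = 0, so the extra equation is consistent.
Reading off the reduced rows gives x = -6, y = 4, z = 1, w = 2.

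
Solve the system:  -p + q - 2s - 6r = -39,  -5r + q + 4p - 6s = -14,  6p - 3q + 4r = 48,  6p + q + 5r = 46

p = 3, q = -2, r = 6, s = -1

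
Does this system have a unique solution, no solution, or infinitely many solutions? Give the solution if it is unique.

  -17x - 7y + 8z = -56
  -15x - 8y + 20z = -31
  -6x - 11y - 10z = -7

Row-reduce the augmented matrix:
R1 ← R1 / (-17).
R2 ← R2 + 15·R1.
R3 ← R3 + 6·R1.
R2 ← R2 / (-31/17).
R1 ← R1 − 7/17·R2.
R3 ← R3 + 145/17·R2.
R3 ← R3 / (-2274/31).
R1 ← R1 − 76/31·R3.
R2 ← R2 + 220/31·R3.
Reading off the reduced rows gives x = 5, y = -3, z = 1.

x = 5, y = -3, z = 1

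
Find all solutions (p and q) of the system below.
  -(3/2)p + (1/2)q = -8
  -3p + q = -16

Row-reduce:
R1 ← R1 / (-3/2).
R2 ← R2 + 3·R1.
Rank is 1 with 2 unknowns, leaving q free.

infinitely many solutions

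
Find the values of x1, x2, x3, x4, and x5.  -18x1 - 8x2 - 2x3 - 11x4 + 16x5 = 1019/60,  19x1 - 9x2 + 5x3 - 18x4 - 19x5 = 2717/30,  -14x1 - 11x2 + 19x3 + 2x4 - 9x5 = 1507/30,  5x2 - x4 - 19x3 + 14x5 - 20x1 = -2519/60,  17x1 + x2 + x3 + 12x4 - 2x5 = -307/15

Row-reduce the augmented matrix:
R1 ← R1 / (-18).
R2 ← R2 − 19·R1.
R3 ← R3 + 14·R1.
R4 ← R4 + 20·R1.
R5 ← R5 − 17·R1.
R2 ← R2 / (-157/9).
R1 ← R1 − 4/9·R2.
R3 ← R3 + 43/9·R2.
R4 ← R4 − 125/9·R2.
R5 ← R5 + 59/9·R2.
R3 ← R3 / (3103/157).
R1 ← R1 − 29/157·R3.
R2 ← R2 + 26/157·R3.
R4 ← R4 + 2273/157·R3.
R5 ← R5 + 310/157·R3.
R4 ← R4 / (4094/3103).
R1 ← R1 + 34/107·R4.
R2 ← R2 − 11505/6206·R4.
R3 ← R3 − 5861/6206·R4.
R5 ← R5 − 45315/3103·R4.
R5 ← R5 / (988381/4094).
R1 ← R1 + 11757/2047·R5.
R2 ← R2 − 238213/8188·R5.
R3 ← R3 − 112933/8188·R5.
R4 ← R4 + 64367/4094·R5.
Reading off the reduced rows gives x1 = 0, x2 = -3, x3 = 1/3, x4 = -7/4, x5 = -8/5.

x1 = 0, x2 = -3, x3 = 1/3, x4 = -7/4, x5 = -8/5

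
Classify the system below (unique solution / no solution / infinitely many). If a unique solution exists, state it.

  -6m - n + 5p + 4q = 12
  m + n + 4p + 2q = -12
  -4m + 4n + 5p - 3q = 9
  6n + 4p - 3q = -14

Row-reduce the augmented matrix:
R1 ← R1 / (-6).
R2 ← R2 − 1·R1.
R3 ← R3 + 4·R1.
R2 ← R2 / (5/6).
R1 ← R1 − 1/6·R2.
R3 ← R3 − 14/3·R2.
R4 ← R4 − 6·R2.
R3 ← R3 / (-127/5).
R1 ← R1 + 9/5·R3.
R2 ← R2 − 29/5·R3.
R4 ← R4 + 154/5·R3.
R4 ← R4 / (353/127).
R1 ← R1 − 33/127·R4.
R2 ← R2 + 191/127·R4.
R3 ← R3 − 103/127·R4.
Reading off the reduced rows gives m = -3, n = -5, p = 1, q = -4.

m = -3, n = -5, p = 1, q = -4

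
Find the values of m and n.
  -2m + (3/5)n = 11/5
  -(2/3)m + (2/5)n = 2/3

m = -6/5, n = -1/3

Row-reduce the augmented matrix:
R1 ← R1 / (-2).
R2 ← R2 + 2/3·R1.
R2 ← R2 / (1/5).
R1 ← R1 + 3/10·R2.
Reading off the reduced rows gives m = -6/5, n = -1/3.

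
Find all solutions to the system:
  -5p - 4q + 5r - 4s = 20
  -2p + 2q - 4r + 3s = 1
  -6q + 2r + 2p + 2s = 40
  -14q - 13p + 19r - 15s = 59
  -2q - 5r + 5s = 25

p = -2, q = -5, r = 2, s = 5

Row-reduce the augmented matrix:
R1 ← R1 / (-5).
R2 ← R2 + 2·R1.
R3 ← R3 − 2·R1.
R4 ← R4 + 13·R1.
R2 ← R2 / (18/5).
R1 ← R1 − 4/5·R2.
R3 ← R3 + 38/5·R2.
R4 ← R4 + 18/5·R2.
R5 ← R5 + 2·R2.
R3 ← R3 / (-26/3).
R1 ← R1 − 1/3·R3.
R2 ← R2 + 5/3·R3.
R5 ← R5 + 25/3·R3.
Swap R4 and R5.
R4 ← R4 / (-13/6).
R1 ← R1 − 1/6·R4.
R2 ← R2 + 2/3·R4.
R3 ← R3 + 7/6·R4.
R5 reduces to 0 = 0, so the extra equation is consistent.
Reading off the reduced rows gives p = -2, q = -5, r = 2, s = 5.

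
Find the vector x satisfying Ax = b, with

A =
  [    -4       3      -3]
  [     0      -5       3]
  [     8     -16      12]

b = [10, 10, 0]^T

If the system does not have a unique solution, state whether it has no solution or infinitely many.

Row-reduce:
R1 ← R1 / (-4).
R3 ← R3 − 8·R1.
R2 ← R2 / (-5).
R1 ← R1 + 3/4·R2.
R3 ← R3 + 10·R2.
Rank is 2 with 3 unknowns, leaving x_3 free.

infinitely many solutions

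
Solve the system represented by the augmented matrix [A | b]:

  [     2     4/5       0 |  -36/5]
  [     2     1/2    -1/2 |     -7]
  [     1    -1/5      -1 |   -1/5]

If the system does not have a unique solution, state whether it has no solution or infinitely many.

Row-reduce:
R1 ← R1 / (2).
R2 ← R2 − 2·R1.
R3 ← R3 − 1·R1.
R2 ← R2 / (-3/10).
R1 ← R1 − 2/5·R2.
R3 ← R3 + 3/5·R2.
Row 3 reduces to 0 = 3, a contradiction. The system is inconsistent.

no solution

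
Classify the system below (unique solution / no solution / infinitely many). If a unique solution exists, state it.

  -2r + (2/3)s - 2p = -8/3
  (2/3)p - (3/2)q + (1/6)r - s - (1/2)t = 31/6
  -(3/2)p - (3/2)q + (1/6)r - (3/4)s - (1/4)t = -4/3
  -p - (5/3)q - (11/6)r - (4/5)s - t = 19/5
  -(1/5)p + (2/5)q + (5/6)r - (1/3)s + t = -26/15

Row-reduce the augmented matrix:
R1 ← R1 / (-2).
R2 ← R2 − 2/3·R1.
R3 ← R3 + 3/2·R1.
R4 ← R4 + 1·R1.
R5 ← R5 + 1/5·R1.
R2 ← R2 / (-3/2).
R3 ← R3 + 3/2·R2.
R4 ← R4 + 5/3·R2.
R5 ← R5 − 2/5·R2.
R3 ← R3 / (13/6).
R1 ← R1 − 1·R3.
R2 ← R2 − 1/3·R3.
R4 ← R4 + 5/18·R3.
R5 ← R5 − 9/10·R3.
R4 ← R4 / (-6943/21060).
R1 ← R1 + 3/26·R4.
R2 ← R2 − 415/702·R4.
R3 ← R3 + 17/78·R4.
R5 ← R5 + 2887/7020·R4.
R5 ← R5 / (8868/6943).
R1 ← R1 − 201/6943·R5.
R2 ← R2 + 3087/6943·R5.
R3 ← R3 − 2694/6943·R5.
R4 ← R4 − 8685/6943·R5.
Reading off the reduced rows gives p = 3, q = -2, r = -2, s = -1, t = 1.

p = 3, q = -2, r = -2, s = -1, t = 1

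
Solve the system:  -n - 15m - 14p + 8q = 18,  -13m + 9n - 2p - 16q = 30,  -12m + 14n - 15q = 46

infinitely many solutions

Row-reduce:
R1 ← R1 / (-15).
R2 ← R2 + 13·R1.
R3 ← R3 + 12·R1.
R2 ← R2 / (148/15).
R1 ← R1 − 1/15·R2.
R3 ← R3 − 74/5·R2.
R3 ← R3 / (-4).
R1 ← R1 − 32/37·R3.
R2 ← R2 − 38/37·R3.
Rank is 3 with 4 unknowns, leaving q free.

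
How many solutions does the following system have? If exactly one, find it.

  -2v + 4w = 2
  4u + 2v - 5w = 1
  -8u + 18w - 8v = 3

Row-reduce:
Swap R1 and R2.
R1 ← R1 / (4).
R3 ← R3 + 8·R1.
R2 ← R2 / (-2).
R1 ← R1 − 1/2·R2.
R3 ← R3 + 4·R2.
Row 3 reduces to 0 = 1, a contradiction. The system is inconsistent.

no solution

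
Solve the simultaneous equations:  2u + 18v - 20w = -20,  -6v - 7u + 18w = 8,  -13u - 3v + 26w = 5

Row-reduce:
R1 ← R1 / (2).
R2 ← R2 + 7·R1.
R3 ← R3 + 13·R1.
R2 ← R2 / (57).
R1 ← R1 − 9·R2.
R3 ← R3 − 114·R2.
Row 3 reduces to 0 = -1, a contradiction. The system is inconsistent.

no solution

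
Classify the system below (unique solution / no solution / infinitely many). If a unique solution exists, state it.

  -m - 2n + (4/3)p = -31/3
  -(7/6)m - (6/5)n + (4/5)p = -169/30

infinitely many solutions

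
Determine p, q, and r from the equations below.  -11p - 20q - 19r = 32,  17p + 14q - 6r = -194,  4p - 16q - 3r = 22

Row-reduce the augmented matrix:
R1 ← R1 / (-11).
R2 ← R2 − 17·R1.
R3 ← R3 − 4·R1.
R2 ← R2 / (-186/11).
R1 ← R1 − 20/11·R2.
R3 ← R3 + 256/11·R2.
R3 ← R3 / (3605/93).
R1 ← R1 + 193/93·R3.
R2 ← R2 − 389/186·R3.
Reading off the reduced rows gives p = -6, q = -4, r = 6.

p = -6, q = -4, r = 6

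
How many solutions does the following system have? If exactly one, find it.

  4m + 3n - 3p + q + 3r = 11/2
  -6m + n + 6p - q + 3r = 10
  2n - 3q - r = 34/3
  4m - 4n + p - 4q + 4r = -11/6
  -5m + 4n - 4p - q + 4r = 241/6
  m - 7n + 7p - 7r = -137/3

Row-reduce the augmented matrix:
R1 ← R1 / (4).
R2 ← R2 + 6·R1.
R4 ← R4 − 4·R1.
R5 ← R5 + 5·R1.
R6 ← R6 − 1·R1.
R2 ← R2 / (11/2).
R1 ← R1 − 3/4·R2.
R3 ← R3 − 2·R2.
R4 ← R4 + 7·R2.
R5 ← R5 − 31/4·R2.
R6 ← R6 + 31/4·R2.
R3 ← R3 / (-6/11).
R1 ← R1 + 21/22·R3.
R2 ← R2 − 3/11·R3.
R4 ← R4 − 65/11·R3.
R5 ← R5 + 217/22·R3.
R6 ← R6 − 217/22·R3.
R4 ← R4 / (-233/6).
R1 ← R1 − 23/4·R4.
R2 ← R2 + 3/2·R4.
R3 ← R3 − 35/6·R4.
R5 ← R5 − 685/12·R4.
R6 ← R6 + 685/12·R4.
R5 ← R5 / (4830/233).
R1 ← R1 − 427/233·R5.
R2 ← R2 − 152/233·R5.
R3 ← R3 − 548/233·R5.
R4 ← R4 − 179/233·R5.
R6 ← R6 + 4830/233·R5.
R6 reduces to 0 = 0, so the extra equation is consistent.
Reading off the reduced rows gives m = -5/2, n = 2, p = -5/2, q = -3, r = 5/3.

m = -5/2, n = 2, p = -5/2, q = -3, r = 5/3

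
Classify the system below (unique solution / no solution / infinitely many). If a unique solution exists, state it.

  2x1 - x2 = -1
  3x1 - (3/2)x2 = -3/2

Row-reduce:
R1 ← R1 / (2).
R2 ← R2 − 3·R1.
Rank is 1 with 2 unknowns, leaving x2 free.

infinitely many solutions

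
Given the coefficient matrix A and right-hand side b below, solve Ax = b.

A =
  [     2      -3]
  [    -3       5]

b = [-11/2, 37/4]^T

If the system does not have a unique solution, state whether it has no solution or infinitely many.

x_1 = 1/4, x_2 = 2

Row-reduce the augmented matrix:
R1 ← R1 / (2).
R2 ← R2 + 3·R1.
R2 ← R2 / (1/2).
R1 ← R1 + 3/2·R2.
Reading off the reduced rows gives x_1 = 1/4, x_2 = 2.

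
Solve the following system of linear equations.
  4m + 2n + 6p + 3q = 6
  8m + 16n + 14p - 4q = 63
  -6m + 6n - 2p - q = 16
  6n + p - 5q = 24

no solution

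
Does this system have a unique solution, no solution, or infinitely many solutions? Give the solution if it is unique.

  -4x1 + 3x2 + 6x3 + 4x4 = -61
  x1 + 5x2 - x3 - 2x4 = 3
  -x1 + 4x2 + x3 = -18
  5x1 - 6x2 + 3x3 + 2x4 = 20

x1 = 4, x2 = -3, x3 = -2, x4 = -6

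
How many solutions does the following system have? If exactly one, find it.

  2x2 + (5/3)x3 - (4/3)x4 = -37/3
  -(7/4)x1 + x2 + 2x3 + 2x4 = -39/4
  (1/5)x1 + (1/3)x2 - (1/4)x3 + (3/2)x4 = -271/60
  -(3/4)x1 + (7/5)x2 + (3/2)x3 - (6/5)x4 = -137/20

x1 = -3, x2 = -5, x3 = -3, x4 = -2

Row-reduce the augmented matrix:
Swap R1 and R2.
R1 ← R1 / (-7/4).
R3 ← R3 − 1/5·R1.
R4 ← R4 + 3/4·R1.
R2 ← R2 / (2).
R1 ← R1 + 4/7·R2.
R3 ← R3 − 47/105·R2.
R4 ← R4 − 34/35·R2.
R3 ← R3 / (-71/180).
R1 ← R1 + 2/3·R3.
R2 ← R2 − 5/6·R3.
R4 ← R4 + 1/6·R3.
R4 ← R4 / (-5631/2485).
R1 ← R1 + 2460/497·R4.
R2 ← R2 − 1797/497·R4.
R3 ← R3 + 2554/497·R4.
Reading off the reduced rows gives x1 = -3, x2 = -5, x3 = -3, x4 = -2.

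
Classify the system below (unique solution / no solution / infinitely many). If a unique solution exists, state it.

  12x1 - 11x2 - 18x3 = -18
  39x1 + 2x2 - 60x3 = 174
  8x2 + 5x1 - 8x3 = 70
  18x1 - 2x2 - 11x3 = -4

x1 = -2, x2 = 6, x3 = -4

Row-reduce the augmented matrix:
R1 ← R1 / (12).
R2 ← R2 − 39·R1.
R3 ← R3 − 5·R1.
R4 ← R4 − 18·R1.
R2 ← R2 / (151/4).
R1 ← R1 + 11/12·R2.
R3 ← R3 − 151/12·R2.
R4 ← R4 − 29/2·R2.
Swap R3 and R4.
R3 ← R3 / (2503/151).
R1 ← R1 + 232/151·R3.
R2 ← R2 + 6/151·R3.
R4 reduces to 0 = 0, so the extra equation is consistent.
Reading off the reduced rows gives x1 = -2, x2 = 6, x3 = -4.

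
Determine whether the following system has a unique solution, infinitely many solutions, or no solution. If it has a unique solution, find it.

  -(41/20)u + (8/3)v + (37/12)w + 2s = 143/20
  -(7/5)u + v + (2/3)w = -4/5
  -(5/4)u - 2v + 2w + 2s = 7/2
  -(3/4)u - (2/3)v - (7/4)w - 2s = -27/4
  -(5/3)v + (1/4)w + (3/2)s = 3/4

no solution

Row-reduce:
R1 ← R1 / (-41/20).
R2 ← R2 + 7/5·R1.
R3 ← R3 + 5/4·R1.
R4 ← R4 + 3/4·R1.
R2 ← R2 / (-101/123).
R1 ← R1 + 160/123·R2.
R3 ← R3 + 446/123·R2.
R4 ← R4 + 202/123·R2.
R5 ← R5 + 5/3·R2.
R3 ← R3 / (7847/1212).
R1 ← R1 − 235/303·R3.
R2 ← R2 − 177/101·R3.
R5 ← R5 − 1281/404·R3.
Swap R4 and R5.
R4 ← R4 / (2099/2242).
R1 ← R1 − 2920/7847·R4.
R2 ← R2 + 24/133·R4.
R3 ← R3 − 8256/7847·R4.
Row 5 reduces to 0 = 2, a contradiction. The system is inconsistent.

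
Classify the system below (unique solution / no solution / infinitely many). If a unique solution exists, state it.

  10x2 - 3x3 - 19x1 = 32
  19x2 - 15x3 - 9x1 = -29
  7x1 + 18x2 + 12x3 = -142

x1 = -4, x2 = -5, x3 = -2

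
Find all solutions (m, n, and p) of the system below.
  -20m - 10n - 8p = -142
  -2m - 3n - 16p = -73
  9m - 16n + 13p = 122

m = 6, n = -1, p = 4

Row-reduce the augmented matrix:
R1 ← R1 / (-20).
R2 ← R2 + 2·R1.
R3 ← R3 − 9·R1.
R2 ← R2 / (-2).
R1 ← R1 − 1/2·R2.
R3 ← R3 + 41/2·R2.
R3 ← R3 / (826/5).
R1 ← R1 + 17/5·R3.
R2 ← R2 − 38/5·R3.
Reading off the reduced rows gives m = 6, n = -1, p = 4.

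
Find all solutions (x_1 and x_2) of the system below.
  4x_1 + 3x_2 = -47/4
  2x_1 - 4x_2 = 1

x_1 = -2, x_2 = -5/4

Row-reduce the augmented matrix:
R1 ← R1 / (4).
R2 ← R2 − 2·R1.
R2 ← R2 / (-11/2).
R1 ← R1 − 3/4·R2.
Reading off the reduced rows gives x_1 = -2, x_2 = -5/4.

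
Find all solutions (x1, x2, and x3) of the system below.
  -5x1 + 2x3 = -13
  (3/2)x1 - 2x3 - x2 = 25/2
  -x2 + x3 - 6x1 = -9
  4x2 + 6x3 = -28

no solution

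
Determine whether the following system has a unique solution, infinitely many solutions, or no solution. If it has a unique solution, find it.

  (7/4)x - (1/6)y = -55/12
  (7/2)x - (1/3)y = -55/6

infinitely many solutions

Row-reduce:
R1 ← R1 / (7/4).
R2 ← R2 − 7/2·R1.
Rank is 1 with 2 unknowns, leaving y free.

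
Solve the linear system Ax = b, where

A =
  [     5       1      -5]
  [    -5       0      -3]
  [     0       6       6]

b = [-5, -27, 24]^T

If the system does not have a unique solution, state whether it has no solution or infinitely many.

Row-reduce the augmented matrix:
R1 ← R1 / (5).
R2 ← R2 + 5·R1.
R1 ← R1 − 1/5·R2.
R3 ← R3 − 6·R2.
R3 ← R3 / (54).
R1 ← R1 − 3/5·R3.
R2 ← R2 + 8·R3.
Reading off the reduced rows gives x_1 = 3, x_2 = 0, x_3 = 4.

x_1 = 3, x_2 = 0, x_3 = 4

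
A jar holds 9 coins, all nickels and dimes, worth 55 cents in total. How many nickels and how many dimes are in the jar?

Let n = nickels, d = dimes.
  n + d = 9
  5n + 10d = 55
Row-reduce the augmented matrix:
R2 ← R2 − 5·R1.
R2 ← R2 / (5).
R1 ← R1 − 1·R2.
Reading off the reduced rows gives n = 7, d = 2.

nickels: 7, dimes: 2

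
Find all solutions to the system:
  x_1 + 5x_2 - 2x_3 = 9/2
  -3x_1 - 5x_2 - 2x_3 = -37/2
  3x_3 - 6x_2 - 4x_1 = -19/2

x_1 = 2, x_2 = 3/2, x_3 = 5/2

Row-reduce the augmented matrix:
R2 ← R2 + 3·R1.
R3 ← R3 + 4·R1.
R2 ← R2 / (10).
R1 ← R1 − 5·R2.
R3 ← R3 − 14·R2.
R3 ← R3 / (31/5).
R1 ← R1 − 2·R3.
R2 ← R2 + 4/5·R3.
Reading off the reduced rows gives x_1 = 2, x_2 = 3/2, x_3 = 5/2.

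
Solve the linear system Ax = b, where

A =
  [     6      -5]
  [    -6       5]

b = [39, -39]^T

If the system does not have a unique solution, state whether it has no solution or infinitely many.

Row-reduce:
R1 ← R1 / (6).
R2 ← R2 + 6·R1.
Rank is 1 with 2 unknowns, leaving x_2 free.

infinitely many solutions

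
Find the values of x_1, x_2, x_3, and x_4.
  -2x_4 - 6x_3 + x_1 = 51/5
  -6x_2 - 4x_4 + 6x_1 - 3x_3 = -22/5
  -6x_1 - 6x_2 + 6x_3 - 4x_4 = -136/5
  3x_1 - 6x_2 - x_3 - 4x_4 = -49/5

x_1 = 1, x_2 = 3, x_3 = -6/5, x_4 = -1

Row-reduce the augmented matrix:
R2 ← R2 − 6·R1.
R3 ← R3 + 6·R1.
R4 ← R4 − 3·R1.
R2 ← R2 / (-6).
R3 ← R3 + 6·R2.
R4 ← R4 + 6·R2.
R3 ← R3 / (-63).
R1 ← R1 + 6·R3.
R2 ← R2 + 11/2·R3.
R4 ← R4 + 16·R3.
R4 ← R4 / (2/21).
R1 ← R1 − 2/7·R4.
R2 ← R2 − 16/21·R4.
R3 ← R3 − 8/21·R4.
Reading off the reduced rows gives x_1 = 1, x_2 = 3, x_3 = -6/5, x_4 = -1.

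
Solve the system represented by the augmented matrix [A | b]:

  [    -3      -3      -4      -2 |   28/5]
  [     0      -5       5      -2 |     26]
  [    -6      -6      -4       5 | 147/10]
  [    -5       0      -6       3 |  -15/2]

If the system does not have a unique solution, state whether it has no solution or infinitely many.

Row-reduce the augmented matrix:
R1 ← R1 / (-3).
R3 ← R3 + 6·R1.
R4 ← R4 + 5·R1.
R2 ← R2 / (-5).
R1 ← R1 − 1·R2.
R4 ← R4 − 5·R2.
R3 ← R3 / (4).
R1 ← R1 − 7/3·R3.
R2 ← R2 + 1·R3.
R4 ← R4 − 17/3·R3.
R4 ← R4 / (-101/12).
R1 ← R1 + 299/60·R4.
R2 ← R2 − 53/20·R4.
R3 ← R3 − 9/4·R4.
Reading off the reduced rows gives x_1 = -6/5, x_2 = -3, x_3 = 2, x_4 = -1/2.

x_1 = -6/5, x_2 = -3, x_3 = 2, x_4 = -1/2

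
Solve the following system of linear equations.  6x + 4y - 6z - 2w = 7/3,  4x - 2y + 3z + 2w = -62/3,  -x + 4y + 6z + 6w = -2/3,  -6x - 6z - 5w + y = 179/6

Row-reduce the augmented matrix:
R1 ← R1 / (6).
R2 ← R2 − 4·R1.
R3 ← R3 + 1·R1.
R4 ← R4 + 6·R1.
R2 ← R2 / (-14/3).
R1 ← R1 − 2/3·R2.
R3 ← R3 − 14/3·R2.
R4 ← R4 − 5·R2.
R3 ← R3 / (12).
R2 ← R2 + 3/2·R3.
R4 ← R4 + 9/2·R3.
R4 ← R4 / (-3/56).
R1 ← R1 − 1/7·R4.
R2 ← R2 − 23/56·R4.
R3 ← R3 − 3/4·R4.
Reading off the reduced rows gives x = -3, y = 4/3, z = -3, w = 3/2.

x = -3, y = 4/3, z = -3, w = 3/2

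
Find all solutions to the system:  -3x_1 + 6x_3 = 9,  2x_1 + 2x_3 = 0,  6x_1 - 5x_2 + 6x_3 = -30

x_1 = -1, x_2 = 6, x_3 = 1

Row-reduce the augmented matrix:
R1 ← R1 / (-3).
R2 ← R2 − 2·R1.
R3 ← R3 − 6·R1.
Swap R2 and R3.
R2 ← R2 / (-5).
R3 ← R3 / (6).
R1 ← R1 + 2·R3.
R2 ← R2 + 18/5·R3.
Reading off the reduced rows gives x_1 = -1, x_2 = 6, x_3 = 1.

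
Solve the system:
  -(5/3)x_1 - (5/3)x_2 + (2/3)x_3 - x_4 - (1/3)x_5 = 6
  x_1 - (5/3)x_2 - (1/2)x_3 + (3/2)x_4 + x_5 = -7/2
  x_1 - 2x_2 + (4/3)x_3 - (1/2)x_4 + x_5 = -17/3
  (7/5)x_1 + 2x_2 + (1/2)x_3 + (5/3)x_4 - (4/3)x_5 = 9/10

infinitely many solutions

Row-reduce:
R1 ← R1 / (-5/3).
R2 ← R2 − 1·R1.
R3 ← R3 − 1·R1.
R4 ← R4 − 7/5·R1.
R2 ← R2 / (-8/3).
R1 ← R1 − 1·R2.
R3 ← R3 + 3·R2.
R4 ← R4 − 3/5·R2.
R3 ← R3 / (443/240).
R1 ← R1 + 7/16·R3.
R2 ← R2 − 3/80·R3.
R4 ← R4 − 83/80·R3.
R4 ← R4 / (14729/6645).
R1 ← R1 − 387/886·R4.
R2 ← R2 + 261/886·R4.
R3 ← R3 + 507/443·R4.
Rank is 4 with 5 unknowns, leaving x_5 free.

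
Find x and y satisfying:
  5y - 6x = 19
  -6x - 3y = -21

x = 1, y = 5

Row-reduce the augmented matrix:
R1 ← R1 / (-6).
R2 ← R2 + 6·R1.
R2 ← R2 / (-8).
R1 ← R1 + 5/6·R2.
Reading off the reduced rows gives x = 1, y = 5.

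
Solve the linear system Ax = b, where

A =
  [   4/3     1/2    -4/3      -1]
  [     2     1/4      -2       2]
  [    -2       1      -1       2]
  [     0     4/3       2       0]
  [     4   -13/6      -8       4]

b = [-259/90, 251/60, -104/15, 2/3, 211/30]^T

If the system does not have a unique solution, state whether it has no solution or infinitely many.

Row-reduce the augmented matrix:
R1 ← R1 / (4/3).
R2 ← R2 − 2·R1.
R3 ← R3 + 2·R1.
R5 ← R5 − 4·R1.
R2 ← R2 / (-1/2).
R1 ← R1 − 3/8·R2.
R3 ← R3 − 7/4·R2.
R4 ← R4 − 4/3·R2.
R5 ← R5 + 11/3·R2.
R3 ← R3 / (-3).
R1 ← R1 + 1·R3.
R4 ← R4 − 2·R3.
R5 ← R5 + 4·R3.
R4 ← R4 / (107/6).
R1 ← R1 + 19/8·R4.
R2 ← R2 + 7·R4.
R3 ← R3 + 17/4·R4.
R5 ← R5 + 107/3·R4.
R5 reduces to 0 = 0, so the extra equation is consistent.
Reading off the reduced rows gives x_1 = 14/5, x_2 = -3, x_3 = 7/3, x_4 = 2.

x_1 = 14/5, x_2 = -3, x_3 = 7/3, x_4 = 2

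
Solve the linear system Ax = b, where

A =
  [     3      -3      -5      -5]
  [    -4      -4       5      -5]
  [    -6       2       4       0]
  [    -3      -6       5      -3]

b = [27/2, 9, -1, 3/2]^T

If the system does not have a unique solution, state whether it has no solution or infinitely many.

x_1 = 1/2, x_2 = 1, x_3 = 0, x_4 = -3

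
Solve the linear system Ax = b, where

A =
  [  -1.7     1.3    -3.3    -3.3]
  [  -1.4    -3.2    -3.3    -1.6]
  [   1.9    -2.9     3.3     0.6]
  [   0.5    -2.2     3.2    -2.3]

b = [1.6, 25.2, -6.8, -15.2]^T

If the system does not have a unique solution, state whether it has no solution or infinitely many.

x_1 = -4, x_2 = -4, x_3 = -4, x_4 = 4

Row-reduce the augmented matrix:
R1 ← R1 / (-17/10).
R2 ← R2 + 7/5·R1.
R3 ← R3 − 19/10·R1.
R4 ← R4 − 1/2·R1.
R2 ← R2 / (-363/85).
R1 ← R1 + 13/17·R2.
R3 ← R3 + 123/85·R2.
R4 ← R4 + 309/170·R2.
R3 ← R3 / (-21/110).
R1 ← R1 − 45/22·R3.
R2 ← R2 − 3/22·R3.
R4 ← R4 − 109/44·R3.
R4 ← R4 / (-225151/4620).
R1 ← R1 + 1487/42·R4.
R2 ← R2 + 115/42·R4.
R3 ← R3 − 4195/231·R4.
Reading off the reduced rows gives x_1 = -4, x_2 = -4, x_3 = -4, x_4 = 4.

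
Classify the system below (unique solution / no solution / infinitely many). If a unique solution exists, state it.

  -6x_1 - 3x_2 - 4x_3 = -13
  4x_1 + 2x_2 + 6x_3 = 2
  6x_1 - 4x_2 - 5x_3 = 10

x_1 = 2, x_2 = 3, x_3 = -2

Row-reduce the augmented matrix:
R1 ← R1 / (-6).
R2 ← R2 − 4·R1.
R3 ← R3 − 6·R1.
Swap R2 and R3.
R2 ← R2 / (-7).
R1 ← R1 − 1/2·R2.
R3 ← R3 / (10/3).
R1 ← R1 − 1/42·R3.
R2 ← R2 − 9/7·R3.
Reading off the reduced rows gives x_1 = 2, x_2 = 3, x_3 = -2.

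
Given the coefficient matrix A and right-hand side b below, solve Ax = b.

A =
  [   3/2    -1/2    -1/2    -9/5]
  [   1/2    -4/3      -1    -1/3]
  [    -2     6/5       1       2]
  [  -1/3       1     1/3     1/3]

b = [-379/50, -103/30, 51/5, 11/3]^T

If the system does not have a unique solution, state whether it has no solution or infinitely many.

x_1 = -3, x_2 = 3, x_3 = -13/5, x_4 = 8/5

Row-reduce the augmented matrix:
R1 ← R1 / (3/2).
R2 ← R2 − 1/2·R1.
R3 ← R3 + 2·R1.
R4 ← R4 + 1/3·R1.
R2 ← R2 / (-7/6).
R1 ← R1 + 1/3·R2.
R3 ← R3 − 8/15·R2.
R4 ← R4 − 8/9·R2.
R3 ← R3 / (-1/21).
R1 ← R1 + 2/21·R3.
R2 ← R2 − 5/7·R3.
R4 ← R4 + 26/63·R3.
R4 ← R4 / (191/75).
R1 ← R1 + 18/25·R4.
R2 ← R2 + 22/5·R4.
R3 ← R3 − 146/25·R4.
Reading off the reduced rows gives x_1 = -3, x_2 = 3, x_3 = -13/5, x_4 = 8/5.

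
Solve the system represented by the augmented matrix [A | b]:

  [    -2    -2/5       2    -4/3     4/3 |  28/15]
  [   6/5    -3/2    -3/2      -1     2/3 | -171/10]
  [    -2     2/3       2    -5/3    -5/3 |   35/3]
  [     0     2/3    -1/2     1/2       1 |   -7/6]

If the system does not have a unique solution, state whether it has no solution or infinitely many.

infinitely many solutions

Row-reduce:
R1 ← R1 / (-2).
R2 ← R2 − 6/5·R1.
R3 ← R3 + 2·R1.
R2 ← R2 / (-87/50).
R1 ← R1 − 1/5·R2.
R3 ← R3 − 16/15·R2.
R4 ← R4 − 2/3·R2.
R3 ← R3 / (-16/87).
R1 ← R1 + 30/29·R3.
R2 ← R2 − 5/29·R3.
R4 ← R4 + 107/174·R3.
R4 ← R4 / (443/96).
R1 ← R1 − 205/24·R4.
R2 ← R2 + 5/16·R4.
R3 ← R3 − 125/16·R4.
Rank is 4 with 5 unknowns, leaving x_5 free.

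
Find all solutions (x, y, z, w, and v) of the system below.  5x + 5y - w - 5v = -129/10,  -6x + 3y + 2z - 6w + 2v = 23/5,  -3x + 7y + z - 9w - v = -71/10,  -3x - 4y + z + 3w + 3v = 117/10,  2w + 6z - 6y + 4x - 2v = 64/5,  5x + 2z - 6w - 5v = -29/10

x = -5/2, y = -2, z = 1, w = 2/5, v = -2

Row-reduce the augmented matrix:
R1 ← R1 / (5).
R2 ← R2 + 6·R1.
R3 ← R3 + 3·R1.
R4 ← R4 + 3·R1.
R5 ← R5 − 4·R1.
R6 ← R6 − 5·R1.
R2 ← R2 / (9).
R1 ← R1 − 1·R2.
R3 ← R3 − 10·R2.
R4 ← R4 + 1·R2.
R5 ← R5 + 10·R2.
R6 ← R6 + 5·R2.
R3 ← R3 / (-11/9).
R1 ← R1 + 2/9·R3.
R2 ← R2 − 2/9·R3.
R4 ← R4 − 11/9·R3.
R5 ← R5 − 74/9·R3.
R6 ← R6 − 28/9·R3.
Swap R4 and R5.
R4 ← R4 / (-878/55).
R1 ← R1 − 49/55·R4.
R2 ← R2 + 12/11·R4.
R3 ← R3 − 72/55·R4.
R6 ← R6 + 719/55·R4.
Swap R5 and R6.
R5 ← R5 / (-675/439).
R1 ← R1 + 266/439·R5.
R2 ← R2 + 176/439·R5.
R3 ← R3 + 140/439·R5.
R4 ← R4 + 15/439·R5.
R6 reduces to 0 = 0, so the extra equation is consistent.
Reading off the reduced rows gives x = -5/2, y = -2, z = 1, w = 2/5, v = -2.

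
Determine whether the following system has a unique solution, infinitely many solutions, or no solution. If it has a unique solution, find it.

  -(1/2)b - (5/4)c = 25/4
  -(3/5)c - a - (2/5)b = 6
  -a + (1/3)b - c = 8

Row-reduce the augmented matrix:
Swap R1 and R2.
R1 ← R1 / (-1).
R3 ← R3 + 1·R1.
R2 ← R2 / (-1/2).
R1 ← R1 − 2/5·R2.
R3 ← R3 − 11/15·R2.
R3 ← R3 / (-67/30).
R1 ← R1 + 2/5·R3.
R2 ← R2 − 5/2·R3.
Reading off the reduced rows gives a = -3, b = 0, c = -5.

a = -3, b = 0, c = -5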